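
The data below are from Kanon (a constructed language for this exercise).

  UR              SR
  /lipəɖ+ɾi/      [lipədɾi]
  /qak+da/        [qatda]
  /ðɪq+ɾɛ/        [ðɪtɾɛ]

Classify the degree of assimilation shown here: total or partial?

Comparing underlying and surface forms, /ɖ/ → [d] is the alternation; the neighbouring /ɾ/ is constant.
/ɖ/ is retroflex while /ɾ/ is alveolar; the output [d] is alveolar, matching the trigger — so the feature that spreads is place.
Manner and voice are unchanged, so the assimilation is partial, not total.
The same holds elsewhere in the data: /k/ → [t] before /d/ (velar → alveolar, matching alveolar); /q/ → [t] before /ɾ/ (uvular → alveolar, matching alveolar) — only place changes, and always toward the following segment.

partial assimilation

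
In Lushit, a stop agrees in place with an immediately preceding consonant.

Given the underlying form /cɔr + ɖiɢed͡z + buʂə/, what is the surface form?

[cɔrdiɢed͡zduʂə]

The rule targets /ɖ/ (voiced retroflex stop), which sits after the trigger /r/ (alveolar).
Changing only its place to alveolar gives [d] — the voiced alveolar stop.
The same rule applies at the second boundary: /b/ → [d] next to /d͡z/.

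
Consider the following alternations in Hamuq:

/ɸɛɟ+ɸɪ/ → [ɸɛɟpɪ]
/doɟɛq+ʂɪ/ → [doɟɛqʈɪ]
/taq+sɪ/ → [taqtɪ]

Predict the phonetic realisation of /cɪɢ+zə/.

[cɪɢdə]

The data show progressive manner assimilation: /ɸ/ → [p] after /ɟ/; /ʂ/ → [ʈ] after /q/; /s/ → [t] after /q/. In each pair only manner changes, matching the preceding consonant, while place and voice stay constant.
/z/ is a voiced alveolar fricative. The preceding trigger /ɢ/ is a stop, so /z/ must become a stop as well.
A voiced alveolar stop is [d], so the surface segment is [d].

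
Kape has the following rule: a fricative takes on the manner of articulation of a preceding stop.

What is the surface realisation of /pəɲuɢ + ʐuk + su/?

The rule targets /ʐ/ (voiced retroflex fricative), which sits after the trigger /ɢ/ (stop).
Changing only its manner to stop gives [ɖ] — the voiced retroflex stop.
At the second juncture, /s/ likewise becomes [t] adjacent to /k/.

[pəɲuɢɖuktu]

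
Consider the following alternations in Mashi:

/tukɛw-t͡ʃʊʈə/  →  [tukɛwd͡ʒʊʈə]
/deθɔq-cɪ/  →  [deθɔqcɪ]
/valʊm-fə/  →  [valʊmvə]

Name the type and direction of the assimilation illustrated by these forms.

progressive voicing assimilation

Comparing underlying and surface forms, /t͡ʃ/ → [d͡ʒ] is the alternation; the neighbouring /w/ is constant.
/t͡ʃ/ is voiceless while /w/ is voiced; the output [d͡ʒ] is voiced, matching the trigger — so the feature that spreads is voicing.
Place and manner are unchanged, so the assimilation is partial, not total.
The same holds elsewhere in the data: /f/ → [v] after /m/ (voiceless → voiced, matching voiced) — only voicing changes, and always toward the preceding segment.
Nothing changes in [deθɔqcɪ]: there the adjacent consonants already agree in voicing (/c/ and /q/ are both voiceless), so this form is consistent with the same rule.
The trigger is the preceding segment, so the direction is progressive (perseverative).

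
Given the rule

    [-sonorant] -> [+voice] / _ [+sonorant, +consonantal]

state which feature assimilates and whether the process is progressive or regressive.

The structural change is [+voice], and the conditioning segment [+sonorant, +consonantal] (a sonorant consonant) is itself voiced, so the target comes to share the voicing of its neighbour — voicing assimilation.
The conditioning segment sits to the right of the focus bar, meaning the trigger follows the segment that changes — regressive assimilation.

regressive voicing assimilation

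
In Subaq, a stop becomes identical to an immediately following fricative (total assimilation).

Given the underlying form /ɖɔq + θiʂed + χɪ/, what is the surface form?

/q/ is the segment targeted by the rule; it sits immediately before /θ/, so it assimilates completely and surfaces as [θ].
At the second juncture, /d/ likewise becomes [χ] adjacent to /χ/.

[ɖɔθθiʂeχχɪ]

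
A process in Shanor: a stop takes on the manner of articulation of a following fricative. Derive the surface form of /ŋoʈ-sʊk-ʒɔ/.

/ʈ/ is a voiceless retroflex stop. The following trigger /s/ is a fricative, so /ʈ/ must become a fricative as well.
A voiceless retroflex fricative is [ʂ], so the surface segment is [ʂ].
The same rule applies at the second boundary: /k/ → [x] next to /ʒ/.

[ŋoʂsʊxʒɔ]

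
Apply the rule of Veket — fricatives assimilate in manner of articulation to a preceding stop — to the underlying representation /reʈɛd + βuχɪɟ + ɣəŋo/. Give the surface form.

The rule targets /β/ (voiced bilabial fricative), which sits after the trigger /d/ (stop).
Changing only its manner to stop gives [b] — the voiced bilabial stop.
At the second juncture, /ɣ/ likewise becomes [g] adjacent to /ɟ/.

[reʈɛdbuχɪɟgəŋo]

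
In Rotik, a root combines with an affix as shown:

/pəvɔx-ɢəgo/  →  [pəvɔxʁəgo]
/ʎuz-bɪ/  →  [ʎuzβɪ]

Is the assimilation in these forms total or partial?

partial assimilation

Underlying /ɢ/ is realised as [ʁ] next to /x/; /x/ itself does not change.
The change stop → fricative matches the manner of the preceding /x/, identifying this as manner assimilation.
Place and voice are unchanged, so the assimilation is partial, not total.
The same holds elsewhere in the data: /b/ → [β] after /z/ (stop → fricative, matching a fricative) — only manner changes, and always toward the preceding segment.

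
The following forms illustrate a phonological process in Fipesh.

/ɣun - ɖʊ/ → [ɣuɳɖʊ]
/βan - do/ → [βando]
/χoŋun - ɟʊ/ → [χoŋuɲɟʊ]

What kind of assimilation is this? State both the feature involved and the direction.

regressive place assimilation

Underlying /n/ is realised as [ɳ] next to /ɖ/; /ɖ/ itself does not change.
The change alveolar → retroflex matches the place of the following /ɖ/, identifying this as place assimilation.
Manner and voice are unchanged, so the assimilation is partial, not total.
The same holds elsewhere in the data: /n/ → [ɲ] before /ɟ/ (alveolar → palatal, matching palatal) — only place changes, and always toward the following segment.
Nothing changes in [βando]: there the adjacent consonants already agree in place (/n/ and /d/ are both alveolar), so this form is consistent with the same rule.
Since the segment that changes precedes the conditioning segment, the assimilation is regressive.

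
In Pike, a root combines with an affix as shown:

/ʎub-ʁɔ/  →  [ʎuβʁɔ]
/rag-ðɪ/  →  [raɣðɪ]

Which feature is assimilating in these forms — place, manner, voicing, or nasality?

manner

The segment that alternates is /b/, which surfaces as [β] when adjacent to /ʁ/.
The change stop → fricative matches the manner of the following /ʁ/, identifying this as manner assimilation.
The same holds elsewhere in the data: /g/ → [ɣ] before /ð/ (stop → fricative, matching a fricative) — only manner changes, and always toward the following segment.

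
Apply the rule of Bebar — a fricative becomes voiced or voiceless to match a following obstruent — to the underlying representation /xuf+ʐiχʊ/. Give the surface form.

The rule targets /f/ (voiceless labiodental fricative), which sits before the trigger /ʐ/ (voiced).
Changing only its voicing to voiced gives [v] — the voiced labiodental fricative.

[xuvʐiχʊ]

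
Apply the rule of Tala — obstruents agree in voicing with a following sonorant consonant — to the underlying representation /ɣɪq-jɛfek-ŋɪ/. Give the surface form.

The rule targets /q/ (voiceless uvular stop), which sits before the trigger /j/ (voiced).
Changing only its voicing to voiced gives [ɢ] — the voiced uvular stop.
At the second juncture, /k/ likewise becomes [g] adjacent to /ŋ/.

[ɣɪɢjɛfegŋɪ]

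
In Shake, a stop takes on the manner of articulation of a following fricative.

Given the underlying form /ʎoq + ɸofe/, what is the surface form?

/q/ is a voiceless uvular stop. The following trigger /ɸ/ is a fricative, so /q/ must become a fricative as well.
The voiceless uvular fricative is [χ], so /q/ → [χ].

[ʎoχɸofe]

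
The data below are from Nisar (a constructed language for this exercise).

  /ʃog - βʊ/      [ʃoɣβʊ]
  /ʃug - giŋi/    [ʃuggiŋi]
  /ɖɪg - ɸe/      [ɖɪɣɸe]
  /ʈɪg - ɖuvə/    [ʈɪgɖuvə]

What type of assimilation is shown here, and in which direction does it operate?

regressive manner assimilation

Underlying /g/ is realised as [ɣ] next to /β/; /β/ itself does not change.
/g/ is a stop while /β/ is a fricative; the output [ɣ] is a fricative, matching the trigger — so the feature that spreads is manner.
Place and voice are unchanged, so the assimilation is partial, not total.
The same holds elsewhere in the data: /g/ → [ɣ] before /ɸ/ (stop → fricative, matching a fricative) — only manner changes, and always toward the following segment.
No alternation appears in [ʃuggiŋi], [ʈɪgɖuvə]: there the adjacent consonants already agree in manner (/g/ and /g/ are both stops; /g/ and /ɖ/ are both stops), so these forms are consistent with the same rule.
Since the segment that changes precedes the conditioning segment, the assimilation is regressive.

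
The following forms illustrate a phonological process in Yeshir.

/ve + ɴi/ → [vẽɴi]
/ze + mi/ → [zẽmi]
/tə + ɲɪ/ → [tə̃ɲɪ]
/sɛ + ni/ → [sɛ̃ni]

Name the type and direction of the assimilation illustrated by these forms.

regressive nasality assimilation (vowel nasalisation)

The vowel /e/ surfaces as nasalised [ẽ] next to the following nasal /ɴ/ — it has acquired the [+nasal] feature of its neighbour.
Likewise in the remaining data: /e/ → [ẽ] before /m/; /ə/ → [ə̃] before /ɲ/; /ɛ/ → [ɛ̃] before /n/ — each time a vowel is nasalised next to a following nasal.
Because the conditioning nasal is to the right of the vowel that changes, the process is regressive (anticipatory).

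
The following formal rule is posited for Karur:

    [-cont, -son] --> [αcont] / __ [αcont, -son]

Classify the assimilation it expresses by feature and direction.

regressive manner assimilation

The shared variable α links the value of [cont] on the target to that of the neighbouring obstruent. [cont] distinguishes stops from fricatives — a manner-of-articulation feature — so this is manner assimilation.
Since the environment is written after the underscore, the trigger follows the target; the direction is regressive.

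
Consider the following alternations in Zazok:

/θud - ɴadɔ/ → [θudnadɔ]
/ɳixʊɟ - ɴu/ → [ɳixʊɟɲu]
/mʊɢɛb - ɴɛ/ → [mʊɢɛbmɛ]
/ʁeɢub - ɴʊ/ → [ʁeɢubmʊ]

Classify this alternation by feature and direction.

progressive place assimilation

Underlying /ɴ/ is realised as [n] next to /d/; /d/ itself does not change.
/ɴ/ is uvular while /d/ is alveolar; the output [n] is alveolar, matching the trigger — so the feature that spreads is place.
Manner and voice are unchanged, so the assimilation is partial, not total.
Checking the remaining alternations: /ɴ/ → [ɲ] after /ɟ/ (uvular → palatal, matching palatal); /ɴ/ → [m] after /b/ (uvular → bilabial, matching bilabial) — only place changes, and always toward the preceding segment.
Since the segment that changes follows the conditioning segment, the assimilation is progressive.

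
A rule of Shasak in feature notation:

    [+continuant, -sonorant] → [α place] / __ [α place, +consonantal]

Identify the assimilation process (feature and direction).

The shared variable α links the value of the place features (abbreviated [place]) on the target to the same value on the neighbouring segment, so place is the feature that assimilates.
Since the environment is written after the underscore, the trigger follows the target; the direction is regressive.

regressive place assimilation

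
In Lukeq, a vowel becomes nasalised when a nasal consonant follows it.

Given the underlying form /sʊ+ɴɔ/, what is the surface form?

[sʊ̃ɴɔ]

/ʊ/ sits next to the nasal /ɴ/ and is therefore nasalised to [ʊ̃].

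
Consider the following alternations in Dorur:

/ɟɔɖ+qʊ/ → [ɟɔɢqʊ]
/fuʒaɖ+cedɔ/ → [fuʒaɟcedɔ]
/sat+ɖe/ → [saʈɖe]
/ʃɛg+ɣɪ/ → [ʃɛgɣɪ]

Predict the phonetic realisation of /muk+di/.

The data show regressive place assimilation: /ɖ/ → [ɢ] before /q/; /ɖ/ → [ɟ] before /c/; /t/ → [ʈ] before /ɖ/. In each pair only place changes, matching the following consonant, while manner and voice stay constant.
No alternation appears in [ʃɛgɣɪ]: there the adjacent consonants already agree in place (/g/ and /ɣ/ are both velar), so this form is consistent with the same rule.
/k/ is a voiceless velar stop. The following trigger /d/ is alveolar, so /k/ must become alveolar as well.
A voiceless alveolar stop is [t], so the surface segment is [t].

[mutdi]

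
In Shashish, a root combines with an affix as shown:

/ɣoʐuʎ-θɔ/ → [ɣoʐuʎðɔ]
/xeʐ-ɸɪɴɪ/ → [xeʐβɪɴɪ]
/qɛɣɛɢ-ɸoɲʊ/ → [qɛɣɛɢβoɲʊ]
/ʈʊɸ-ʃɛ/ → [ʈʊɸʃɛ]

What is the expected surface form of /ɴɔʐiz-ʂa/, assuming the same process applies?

The data show progressive voicing assimilation: /θ/ → [ð] after /ʎ/; /ɸ/ → [β] after /ʐ/; /ɸ/ → [β] after /ɢ/. In each pair only voicing changes, matching the preceding consonant, while place and manner stay constant.
Nothing changes in [ʈʊɸʃɛ]: there the adjacent consonants already agree in voicing (/ʃ/ and /ɸ/ are both voiceless), so this form is consistent with the same rule.
The rule targets /ʂ/ (voiceless retroflex fricative), which sits after the trigger /z/ (voiced).
Changing only its voicing to voiced gives [ʐ] — the voiced retroflex fricative.

[ɴɔʐizʐa]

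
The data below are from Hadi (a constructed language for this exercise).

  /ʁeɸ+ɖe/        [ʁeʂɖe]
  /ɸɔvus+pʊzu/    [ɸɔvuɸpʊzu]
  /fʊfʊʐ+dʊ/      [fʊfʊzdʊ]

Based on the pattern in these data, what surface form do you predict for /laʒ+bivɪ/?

The data show regressive place assimilation: /ɸ/ → [ʂ] before /ɖ/; /s/ → [ɸ] before /p/; /ʐ/ → [z] before /d/. In each pair only place changes, matching the following consonant, while manner and voice stay constant.
/ʒ/ is a voiced postalveolar fricative. The following trigger /b/ is bilabial, so /ʒ/ must become bilabial as well.
A voiced bilabial fricative is [β], so the surface segment is [β].

[laβbivɪ]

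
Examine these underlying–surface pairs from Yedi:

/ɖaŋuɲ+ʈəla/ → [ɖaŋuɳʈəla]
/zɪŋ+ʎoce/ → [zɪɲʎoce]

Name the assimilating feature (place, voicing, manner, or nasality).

Comparing underlying and surface forms, /ɲ/ → [ɳ] is the alternation; the neighbouring /ʈ/ is constant.
/ɲ/ is palatal while /ʈ/ is retroflex; the output [ɳ] is retroflex, matching the trigger — so the feature that spreads is place.
Checking the remaining alternation: /ŋ/ → [ɲ] before /ʎ/ (velar → palatal, matching palatal) — only place changes, and always toward the following segment.

place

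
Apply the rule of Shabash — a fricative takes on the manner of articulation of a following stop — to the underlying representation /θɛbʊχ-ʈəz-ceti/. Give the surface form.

The rule targets /χ/ (voiceless uvular fricative), which sits before the trigger /ʈ/ (stop).
Changing only its manner to stop gives [q] — the voiceless uvular stop.
The same rule applies at the second boundary: /z/ → [d] next to /c/.

[θɛbʊqʈədceti]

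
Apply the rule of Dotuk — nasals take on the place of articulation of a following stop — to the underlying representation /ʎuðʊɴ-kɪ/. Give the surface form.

/ɴ/ is a voiced uvular nasal. The following trigger /k/ is velar, so /ɴ/ must become velar as well.
A voiced velar nasal is [ŋ], so the surface segment is [ŋ].

[ʎuðʊŋkɪ]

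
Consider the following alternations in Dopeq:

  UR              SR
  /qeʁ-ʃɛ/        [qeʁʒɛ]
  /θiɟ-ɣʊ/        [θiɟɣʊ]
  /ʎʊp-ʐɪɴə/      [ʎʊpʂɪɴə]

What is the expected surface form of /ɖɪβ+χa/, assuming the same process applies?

[ɖɪβʁa]

The data show progressive voicing assimilation: /ʃ/ → [ʒ] after /ʁ/; /ʐ/ → [ʂ] after /p/. In each pair only voicing changes, matching the preceding consonant, while place and manner stay constant.
Nothing changes in [θiɟɣʊ]: there the adjacent consonants already agree in voicing (/ɣ/ and /ɟ/ are both voiced), so this form is consistent with the same rule.
/χ/ is a voiceless uvular fricative. The preceding trigger /β/ is voiced, so /χ/ must become voiced as well.
Changing only its voicing to voiced gives [ʁ] — the voiced uvular fricative.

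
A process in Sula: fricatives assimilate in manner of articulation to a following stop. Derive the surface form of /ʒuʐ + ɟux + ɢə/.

/ʐ/ is a voiced retroflex fricative. The following trigger /ɟ/ is a stop, so /ʐ/ must become a stop as well.
Changing only its manner to stop gives [ɖ] — the voiced retroflex stop.
The same rule applies at the second boundary: /x/ → [k] next to /ɢ/.

[ʒuɖɟukɢə]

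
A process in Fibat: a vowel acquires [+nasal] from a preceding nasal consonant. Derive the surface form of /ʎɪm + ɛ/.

[ʎɪmɛ̃]

/ɛ/ sits next to the nasal /m/ and is therefore nasalised to [ɛ̃].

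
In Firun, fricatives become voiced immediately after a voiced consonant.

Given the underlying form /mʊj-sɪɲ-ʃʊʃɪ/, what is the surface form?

The rule targets /s/ (voiceless alveolar fricative), which sits after the trigger /j/ (voiced).
A voiced alveolar fricative is [z], so the surface segment is [z].
The same rule applies at the second boundary: /ʃ/ → [ʒ] next to /ɲ/.

[mʊjzɪɲʒʊʃɪ]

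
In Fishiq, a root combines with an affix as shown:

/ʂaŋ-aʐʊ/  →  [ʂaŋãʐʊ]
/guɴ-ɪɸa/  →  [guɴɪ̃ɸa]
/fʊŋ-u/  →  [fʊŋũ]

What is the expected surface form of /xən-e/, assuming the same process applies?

The data show progressive nasality assimilation (vowel nasalisation): /a/ → [ã] after /ŋ/; /ɪ/ → [ɪ̃] after /ɴ/; /u/ → [ũ] after /ŋ/ — a vowel is nasalised by an immediately preceding nasal consonant.
/e/ sits next to the nasal /n/ and is therefore nasalised to [ẽ].

[xənẽ]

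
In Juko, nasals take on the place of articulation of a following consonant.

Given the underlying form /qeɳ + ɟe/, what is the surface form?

The rule targets /ɳ/ (voiced retroflex nasal), which sits before the trigger /ɟ/ (palatal).
Changing only its place to palatal gives [ɲ] — the voiced palatal nasal.

[qeɲɟe]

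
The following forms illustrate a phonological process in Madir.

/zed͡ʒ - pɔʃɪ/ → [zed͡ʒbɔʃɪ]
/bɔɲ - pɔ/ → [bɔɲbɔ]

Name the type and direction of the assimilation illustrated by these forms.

Underlying /p/ is realised as [b] next to /d͡ʒ/; /d͡ʒ/ itself does not change.
The change voiceless → voiced matches the voicing of the preceding /d͡ʒ/, identifying this as voicing assimilation.
Place and manner are unchanged, so the assimilation is partial, not total.
Checking the remaining alternation: /p/ → [b] after /ɲ/ (voiceless → voiced, matching voiced) — only voicing changes, and always toward the preceding segment.
Since the segment that changes follows the conditioning segment, the assimilation is progressive.

progressive voicing assimilation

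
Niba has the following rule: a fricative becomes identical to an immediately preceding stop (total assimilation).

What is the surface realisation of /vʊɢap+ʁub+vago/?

[vʊɢappubbago]

/ʁ/ is the segment targeted by the rule; it sits immediately after /p/, so it assimilates completely and surfaces as [p].
At the second juncture, /v/ likewise becomes [b] adjacent to /b/.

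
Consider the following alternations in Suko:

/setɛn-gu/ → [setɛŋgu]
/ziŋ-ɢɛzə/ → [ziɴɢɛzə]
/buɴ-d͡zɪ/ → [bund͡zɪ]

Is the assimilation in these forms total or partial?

Underlying /n/ is realised as [ŋ] next to /g/; /g/ itself does not change.
The change alveolar → velar matches the place of the following /g/, identifying this as place assimilation.
Manner and voice are unchanged, so the assimilation is partial, not total.
The same holds elsewhere in the data: /ŋ/ → [ɴ] before /ɢ/ (velar → uvular, matching uvular); /ɴ/ → [n] before /d͡z/ (uvular → alveolar, matching alveolar) — only place changes, and always toward the following segment.

partial assimilation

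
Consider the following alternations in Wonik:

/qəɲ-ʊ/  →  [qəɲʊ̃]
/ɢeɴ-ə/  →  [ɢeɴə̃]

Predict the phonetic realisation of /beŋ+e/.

The data show progressive nasality assimilation (vowel nasalisation): /ʊ/ → [ʊ̃] after /ɲ/; /ə/ → [ə̃] after /ɴ/ — a vowel is nasalised by an immediately preceding nasal consonant.
The vowel /e/ is adjacent to the preceding nasal /ŋ/, so it acquires [+nasal] and surfaces as [ẽ].

[beŋẽ]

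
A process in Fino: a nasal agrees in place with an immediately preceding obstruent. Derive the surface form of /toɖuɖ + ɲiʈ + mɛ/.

[toɖuɖɳiʈɳɛ]

/ɲ/ is a voiced palatal nasal. The preceding trigger /ɖ/ is retroflex, so /ɲ/ must become retroflex as well.
The voiced retroflex nasal is [ɳ], so /ɲ/ → [ɳ].
At the second juncture, /m/ likewise becomes [ɳ] adjacent to /ʈ/.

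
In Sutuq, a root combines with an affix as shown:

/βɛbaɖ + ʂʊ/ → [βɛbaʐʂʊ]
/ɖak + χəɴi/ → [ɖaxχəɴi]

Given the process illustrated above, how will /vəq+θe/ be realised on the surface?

[vəχθe]

The data show regressive manner assimilation: /ɖ/ → [ʐ] before /ʂ/; /k/ → [x] before /χ/. In each pair only manner changes, matching the following consonant, while place and voice stay constant.
The rule targets /q/ (voiceless uvular stop), which sits before the trigger /θ/ (fricative).
A voiceless uvular fricative is [χ], so the surface segment is [χ].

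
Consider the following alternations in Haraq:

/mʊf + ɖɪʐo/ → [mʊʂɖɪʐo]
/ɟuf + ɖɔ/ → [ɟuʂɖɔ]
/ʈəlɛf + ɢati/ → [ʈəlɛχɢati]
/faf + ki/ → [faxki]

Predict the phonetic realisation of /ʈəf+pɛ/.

[ʈəɸpɛ]

The data show regressive place assimilation: /f/ → [ʂ] before /ɖ/; /f/ → [χ] before /ɢ/; /f/ → [x] before /k/. In each pair only place changes, matching the following consonant, while manner and voice stay constant.
/f/ is a voiceless labiodental fricative. The following trigger /p/ is bilabial, so /f/ must become bilabial as well.
A voiceless bilabial fricative is [ɸ], so the surface segment is [ɸ].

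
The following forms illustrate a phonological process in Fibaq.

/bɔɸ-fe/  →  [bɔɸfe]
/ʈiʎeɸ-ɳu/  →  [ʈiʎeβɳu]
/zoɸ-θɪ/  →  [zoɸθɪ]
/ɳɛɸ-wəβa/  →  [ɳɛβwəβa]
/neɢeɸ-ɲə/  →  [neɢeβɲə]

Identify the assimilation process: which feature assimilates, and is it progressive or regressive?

Comparing underlying and surface forms, /ɸ/ → [β] is the alternation; the neighbouring /ɳ/ is constant.
The change voiceless → voiced matches the voicing of the following /ɳ/, identifying this as voicing assimilation.
Place and manner are unchanged, so the assimilation is partial, not total.
The same holds elsewhere in the data: /ɸ/ → [β] before /w/ (voiceless → voiced, matching voiced); /ɸ/ → [β] before /ɲ/ (voiceless → voiced, matching voiced) — only voicing changes, and always toward the following segment.
Nothing changes in [bɔɸfe], [zoɸθɪ]: there the adjacent consonants already agree in voicing (/ɸ/ and /f/ are both voiceless; /ɸ/ and /θ/ are both voiceless), so these forms are consistent with the same rule.
Since the segment that changes precedes the conditioning segment, the assimilation is regressive.

regressive voicing assimilation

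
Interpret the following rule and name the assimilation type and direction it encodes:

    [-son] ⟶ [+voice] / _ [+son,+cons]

The structural change is [+voice], and the conditioning segment [+son,+cons] (a sonorant consonant) is itself voiced, so the target comes to share the voicing of its neighbour — voicing assimilation.
The conditioning segment sits to the right of the focus bar, meaning the trigger follows the segment that changes — regressive assimilation.

regressive voicing assimilation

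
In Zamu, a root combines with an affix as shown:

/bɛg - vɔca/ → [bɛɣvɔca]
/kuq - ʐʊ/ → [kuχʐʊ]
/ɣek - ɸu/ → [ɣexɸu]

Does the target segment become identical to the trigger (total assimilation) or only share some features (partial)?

partial assimilation

Comparing underlying and surface forms, /g/ → [ɣ] is the alternation; the neighbouring /v/ is constant.
/g/ is a stop while /v/ is a fricative; the output [ɣ] is a fricative, matching the trigger — so the feature that spreads is manner.
Place and voice are unchanged, so the assimilation is partial, not total.
The same holds elsewhere in the data: /q/ → [χ] before /ʐ/ (stop → fricative, matching a fricative); /k/ → [x] before /ɸ/ (stop → fricative, matching a fricative) — only manner changes, and always toward the following segment.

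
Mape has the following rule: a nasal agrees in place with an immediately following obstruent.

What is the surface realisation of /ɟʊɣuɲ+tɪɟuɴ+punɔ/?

/ɲ/ is a voiced palatal nasal. The following trigger /t/ is alveolar, so /ɲ/ must become alveolar as well.
A voiced alveolar nasal is [n], so the surface segment is [n].
At the second juncture, /ɴ/ likewise becomes [m] adjacent to /p/.

[ɟʊɣuntɪɟumpunɔ]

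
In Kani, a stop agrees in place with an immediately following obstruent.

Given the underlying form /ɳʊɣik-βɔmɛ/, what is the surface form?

The rule targets /k/ (voiceless velar stop), which sits before the trigger /β/ (bilabial).
Changing only its place to bilabial gives [p] — the voiceless bilabial stop.

[ɳʊɣipβɔmɛ]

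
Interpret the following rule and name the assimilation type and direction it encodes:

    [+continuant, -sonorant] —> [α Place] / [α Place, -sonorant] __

progressive place assimilation

The shared variable α links the value of the place features (abbreviated [Place]) on the target to the same value on the neighbouring segment, so place is the feature that assimilates.
The conditioning segment sits to the left of the focus bar, meaning the trigger precedes the segment that changes — progressive assimilation.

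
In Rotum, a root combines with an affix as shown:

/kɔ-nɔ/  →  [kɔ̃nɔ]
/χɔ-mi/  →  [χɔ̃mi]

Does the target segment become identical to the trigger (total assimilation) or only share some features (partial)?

partial assimilation

The vowel /ɔ/ surfaces as nasalised [ɔ̃] next to the following nasal /n/ — it has acquired the [+nasal] feature of its neighbour.
Likewise in the remaining data: /ɔ/ → [ɔ̃] before /m/ — each time a vowel is nasalised next to a following nasal.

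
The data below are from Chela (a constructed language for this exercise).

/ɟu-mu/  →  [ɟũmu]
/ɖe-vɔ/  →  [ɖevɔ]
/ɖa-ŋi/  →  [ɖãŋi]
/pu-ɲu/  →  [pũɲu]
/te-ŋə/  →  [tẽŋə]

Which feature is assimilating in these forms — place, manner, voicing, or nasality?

nasality

The vowel /u/ surfaces as nasalised [ũ] next to the following nasal /m/ — it has acquired the [+nasal] feature of its neighbour.
The other forms show the same pattern: /a/ → [ã] before /ŋ/; /u/ → [ũ] before /ɲ/; /e/ → [ẽ] before /ŋ/ — each time a vowel is nasalised next to a following nasal.
No change occurs in [ɖevɔ] because the vowel at the boundary is adjacent to an oral consonant, not a nasal (/e/ next to /v/).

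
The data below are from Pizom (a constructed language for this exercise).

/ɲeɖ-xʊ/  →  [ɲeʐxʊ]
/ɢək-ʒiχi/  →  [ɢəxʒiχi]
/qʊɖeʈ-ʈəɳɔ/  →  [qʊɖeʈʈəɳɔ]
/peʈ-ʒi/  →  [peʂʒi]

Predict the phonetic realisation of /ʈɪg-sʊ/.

[ʈɪɣsʊ]

The data show regressive manner assimilation: /ɖ/ → [ʐ] before /x/; /k/ → [x] before /ʒ/; /ʈ/ → [ʂ] before /ʒ/. In each pair only manner changes, matching the following consonant, while place and voice stay constant.
No alternation appears in [qʊɖeʈʈəɳɔ]: there the adjacent consonants already agree in manner (/ʈ/ and /ʈ/ are both stops), so this form is consistent with the same rule.
The rule targets /g/ (voiced velar stop), which sits before the trigger /s/ (fricative).
Changing only its manner to fricative gives [ɣ] — the voiced velar fricative.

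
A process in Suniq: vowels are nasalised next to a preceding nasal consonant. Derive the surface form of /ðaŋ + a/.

The vowel /a/ is adjacent to the preceding nasal /ŋ/, so it acquires [+nasal] and surfaces as [ã].

[ðaŋã]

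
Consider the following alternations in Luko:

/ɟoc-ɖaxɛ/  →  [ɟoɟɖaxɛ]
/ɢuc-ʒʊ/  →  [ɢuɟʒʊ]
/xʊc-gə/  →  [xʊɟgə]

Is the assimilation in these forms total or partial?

Comparing underlying and surface forms, /c/ → [ɟ] is the alternation; the neighbouring /ɖ/ is constant.
/c/ is voiceless while /ɖ/ is voiced; the output [ɟ] is voiced, matching the trigger — so the feature that spreads is voicing.
Place and manner are unchanged, so the assimilation is partial, not total.
Checking the remaining alternations: /c/ → [ɟ] before /ʒ/ (voiceless → voiced, matching voiced); /c/ → [ɟ] before /g/ (voiceless → voiced, matching voiced) — only voicing changes, and always toward the following segment.

partial assimilation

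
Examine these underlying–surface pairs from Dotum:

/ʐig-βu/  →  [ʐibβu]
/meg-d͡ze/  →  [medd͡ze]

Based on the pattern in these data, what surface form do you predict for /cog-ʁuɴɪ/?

The data show regressive place assimilation: /g/ → [b] before /β/; /g/ → [d] before /d͡z/. In each pair only place changes, matching the following consonant, while manner and voice stay constant.
/g/ is a voiced velar stop. The following trigger /ʁ/ is uvular, so /g/ must become uvular as well.
Changing only its place to uvular gives [ɢ] — the voiced uvular stop.

[coɢʁuɴɪ]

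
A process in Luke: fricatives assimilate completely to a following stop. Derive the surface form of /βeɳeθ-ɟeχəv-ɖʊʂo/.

/θ/ is the segment targeted by the rule; it sits immediately before /ɟ/, so it assimilates completely and surfaces as [ɟ].
At the second juncture, /v/ likewise becomes [ɖ] adjacent to /ɖ/.

[βeɳeɟɟeχəɖɖʊʂo]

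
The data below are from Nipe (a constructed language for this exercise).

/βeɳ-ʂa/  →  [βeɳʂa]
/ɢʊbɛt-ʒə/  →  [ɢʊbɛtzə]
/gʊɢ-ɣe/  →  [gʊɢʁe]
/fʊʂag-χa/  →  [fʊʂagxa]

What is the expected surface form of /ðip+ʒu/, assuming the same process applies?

[ðipβu]

The data show progressive place assimilation: /ʒ/ → [z] after /t/; /ɣ/ → [ʁ] after /ɢ/; /χ/ → [x] after /g/. In each pair only place changes, matching the preceding consonant, while manner and voice stay constant.
No alternation appears in [βeɳʂa]: there the adjacent consonants already agree in place (/ʂ/ and /ɳ/ are both retroflex), so this form is consistent with the same rule.
The rule targets /ʒ/ (voiced postalveolar fricative), which sits after the trigger /p/ (bilabial).
The voiced bilabial fricative is [β], so /ʒ/ → [β].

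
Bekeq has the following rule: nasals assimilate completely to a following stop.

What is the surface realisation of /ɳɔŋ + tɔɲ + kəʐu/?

[ɳɔttɔkkəʐu]

/ŋ/ is the segment targeted by the rule; it sits immediately before /t/, so it assimilates completely and surfaces as [t].
At the second juncture, /ɲ/ likewise becomes [k] adjacent to /k/.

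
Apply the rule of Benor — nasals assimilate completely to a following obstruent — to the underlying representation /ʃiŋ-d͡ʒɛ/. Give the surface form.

[ʃid͡ʒd͡ʒɛ]

/ŋ/ is the segment targeted by the rule; it sits immediately before /d͡ʒ/, so it assimilates completely and surfaces as [d͡ʒ].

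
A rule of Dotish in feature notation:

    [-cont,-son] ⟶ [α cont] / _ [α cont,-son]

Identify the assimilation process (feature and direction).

regressive manner assimilation

The rule copies [cont] (continuancy) from the environment onto the target stops; since [±cont] encodes the stop/fricative manner contrast, the assimilating dimension is manner.
Since the environment is written after the underscore, the trigger follows the target; the direction is regressive.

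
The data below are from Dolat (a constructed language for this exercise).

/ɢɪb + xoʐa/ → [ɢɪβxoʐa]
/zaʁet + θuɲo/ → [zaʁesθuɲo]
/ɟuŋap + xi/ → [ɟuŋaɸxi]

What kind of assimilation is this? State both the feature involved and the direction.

regressive manner assimilation

Comparing underlying and surface forms, /b/ → [β] is the alternation; the neighbouring /x/ is constant.
The change stop → fricative matches the manner of the following /x/, identifying this as manner assimilation.
Place and voice are unchanged, so the assimilation is partial, not total.
The other alternating forms pattern the same way: /t/ → [s] before /θ/ (stop → fricative, matching a fricative); /p/ → [ɸ] before /x/ (stop → fricative, matching a fricative) — only manner changes, and always toward the following segment.
Since the segment that changes precedes the conditioning segment, the assimilation is regressive.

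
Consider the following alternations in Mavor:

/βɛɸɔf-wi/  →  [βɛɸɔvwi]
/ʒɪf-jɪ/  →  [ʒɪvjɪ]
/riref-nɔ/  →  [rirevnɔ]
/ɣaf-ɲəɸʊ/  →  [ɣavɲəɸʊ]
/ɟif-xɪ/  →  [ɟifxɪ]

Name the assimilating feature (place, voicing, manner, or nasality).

Underlying /f/ is realised as [v] next to /w/; /w/ itself does not change.
The change voiceless → voiced matches the voicing of the following /w/, identifying this as voicing assimilation.
The same holds elsewhere in the data: /f/ → [v] before /j/ (voiceless → voiced, matching voiced); /f/ → [v] before /n/ (voiceless → voiced, matching voiced); /f/ → [v] before /ɲ/ (voiceless → voiced, matching voiced) — only voicing changes, and always toward the following segment.
Nothing changes in [ɟifxɪ]: there the adjacent consonants already agree in voicing (/f/ and /x/ are both voiceless), so this form is consistent with the same rule.

voicing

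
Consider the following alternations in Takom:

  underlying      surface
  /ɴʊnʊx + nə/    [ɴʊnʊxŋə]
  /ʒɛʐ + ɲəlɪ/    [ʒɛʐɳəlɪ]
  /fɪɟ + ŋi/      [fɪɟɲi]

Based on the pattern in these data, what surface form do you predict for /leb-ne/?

The data show progressive place assimilation: /n/ → [ŋ] after /x/; /ɲ/ → [ɳ] after /ʐ/; /ŋ/ → [ɲ] after /ɟ/. In each pair only place changes, matching the preceding consonant, while manner and voice stay constant.
/n/ is a voiced alveolar nasal. The preceding trigger /b/ is bilabial, so /n/ must become bilabial as well.
A voiced bilabial nasal is [m], so the surface segment is [m].

[lebme]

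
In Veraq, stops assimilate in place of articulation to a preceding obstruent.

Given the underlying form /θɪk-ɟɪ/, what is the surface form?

[θɪkgɪ]

The rule targets /ɟ/ (voiced palatal stop), which sits after the trigger /k/ (velar).
Changing only its place to velar gives [g] — the voiced velar stop.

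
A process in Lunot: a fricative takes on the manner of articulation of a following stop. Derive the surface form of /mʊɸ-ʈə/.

[mʊpʈə]

/ɸ/ is a voiceless bilabial fricative. The following trigger /ʈ/ is a stop, so /ɸ/ must become a stop as well.
The voiceless bilabial stop is [p], so /ɸ/ → [p].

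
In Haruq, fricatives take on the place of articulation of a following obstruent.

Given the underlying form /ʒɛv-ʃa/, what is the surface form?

/v/ is a voiced labiodental fricative. The following trigger /ʃ/ is postalveolar, so /v/ must become postalveolar as well.
A voiced postalveolar fricative is [ʒ], so the surface segment is [ʒ].

[ʒɛʒʃa]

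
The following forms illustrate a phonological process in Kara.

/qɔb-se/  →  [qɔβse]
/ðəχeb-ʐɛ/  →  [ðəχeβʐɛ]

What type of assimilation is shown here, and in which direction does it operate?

regressive manner assimilation

Comparing underlying and surface forms, /b/ → [β] is the alternation; the neighbouring /s/ is constant.
The change stop → fricative matches the manner of the following /s/, identifying this as manner assimilation.
Place and voice are unchanged, so the assimilation is partial, not total.
Checking the remaining alternation: /b/ → [β] before /ʐ/ (stop → fricative, matching a fricative) — only manner changes, and always toward the following segment.
The trigger is the following segment, so the direction is regressive (anticipatory).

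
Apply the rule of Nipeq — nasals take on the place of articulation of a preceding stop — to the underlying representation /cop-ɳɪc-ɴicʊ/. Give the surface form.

[copmɪcɲicʊ]

The rule targets /ɳ/ (voiced retroflex nasal), which sits after the trigger /p/ (bilabial).
A voiced bilabial nasal is [m], so the surface segment is [m].
The same rule applies at the second boundary: /ɴ/ → [ɲ] next to /c/.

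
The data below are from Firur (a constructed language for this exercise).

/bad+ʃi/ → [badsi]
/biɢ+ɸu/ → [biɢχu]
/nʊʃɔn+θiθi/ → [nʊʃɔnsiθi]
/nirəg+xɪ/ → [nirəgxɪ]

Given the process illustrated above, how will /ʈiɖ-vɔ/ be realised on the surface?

The data show progressive place assimilation: /ʃ/ → [s] after /d/; /ɸ/ → [χ] after /ɢ/; /θ/ → [s] after /n/. In each pair only place changes, matching the preceding consonant, while manner and voice stay constant.
No alternation appears in [nirəgxɪ]: there the adjacent consonants already agree in place (/x/ and /g/ are both velar), so this form is consistent with the same rule.
The rule targets /v/ (voiced labiodental fricative), which sits after the trigger /ɖ/ (retroflex).
Changing only its place to retroflex gives [ʐ] — the voiced retroflex fricative.

[ʈiɖʐɔ]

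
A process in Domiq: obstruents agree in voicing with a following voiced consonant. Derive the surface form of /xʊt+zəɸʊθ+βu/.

/t/ is a voiceless alveolar stop. The following trigger /z/ is voiced, so /t/ must become voiced as well.
A voiced alveolar stop is [d], so the surface segment is [d].
The same rule applies at the second boundary: /θ/ → [ð] next to /β/.

[xʊdzəɸʊðβu]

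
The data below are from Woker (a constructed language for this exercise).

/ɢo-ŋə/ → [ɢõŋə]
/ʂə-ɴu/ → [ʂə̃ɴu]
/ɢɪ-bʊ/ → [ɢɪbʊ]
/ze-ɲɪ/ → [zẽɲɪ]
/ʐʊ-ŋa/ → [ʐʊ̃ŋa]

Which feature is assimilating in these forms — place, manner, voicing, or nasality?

nasality

The vowel /o/ surfaces as nasalised [õ] next to the following nasal /ŋ/ — it has acquired the [+nasal] feature of its neighbour.
Likewise in the remaining data: /ə/ → [ə̃] before /ɴ/; /e/ → [ẽ] before /ɲ/; /ʊ/ → [ʊ̃] before /ŋ/ — each time a vowel is nasalised next to a following nasal.
No change occurs in [ɢɪbʊ] because the vowel at the boundary is adjacent to an oral consonant, not a nasal (/ɪ/ next to /b/).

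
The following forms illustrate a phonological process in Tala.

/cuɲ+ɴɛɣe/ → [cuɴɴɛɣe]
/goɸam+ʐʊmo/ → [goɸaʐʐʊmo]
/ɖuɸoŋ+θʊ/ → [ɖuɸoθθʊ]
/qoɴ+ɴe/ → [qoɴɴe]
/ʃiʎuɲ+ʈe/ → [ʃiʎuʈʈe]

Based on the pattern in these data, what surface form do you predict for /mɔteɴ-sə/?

[mɔtessə]

The data show regressive total assimilation (/ɲ/ → [ɴ] before /ɴ/; /m/ → [ʐ] before /ʐ/; /ŋ/ → [θ] before /θ/; /ɲ/ → [ʈ] before /ʈ/): in every case the target segment becomes identical to its following neighbour, copying more than a single feature.
In [qoɴɴe] the two consonants at the boundary are already identical (/ɴ/ + /ɴ/), so the rule applies vacuously and nothing changes.
/ɴ/ is the segment targeted by the rule; it sits immediately before /s/, so it assimilates completely and surfaces as [s].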